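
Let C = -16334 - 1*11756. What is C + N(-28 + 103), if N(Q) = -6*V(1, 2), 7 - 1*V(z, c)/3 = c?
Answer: -28180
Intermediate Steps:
V(z, c) = 21 - 3*c
N(Q) = -90 (N(Q) = -6*(21 - 3*2) = -6*(21 - 6) = -6*15 = -90)
C = -28090 (C = -16334 - 11756 = -28090)
C + N(-28 + 103) = -28090 - 90 = -28180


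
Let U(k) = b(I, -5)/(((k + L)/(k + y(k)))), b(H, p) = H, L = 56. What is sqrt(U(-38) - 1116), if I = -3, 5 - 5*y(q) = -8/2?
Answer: I*sqrt(998970)/30 ≈ 33.316*I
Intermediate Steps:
y(q) = 9/5 (y(q) = 1 - (-8)/(5*2) = 1 - 1/5*(-4) = 1 + 4/5 = 9/5)
U(k) = -3*(9/5 + k)/(56 + k) (U(k) = -3*(k + 9/5)/(k + 56) = -3*(9/5 + k)/(56 + k))
sqrt(U(-38) - 1116) = sqrt(3*(-9 - 5*(-38))/(5*(56 - 38)) - 1116) = sqrt((3/5)*(-9 + 190)/18 - 1116) = sqrt((3/5)*(1/18)*181 - 1116) = sqrt(181/30 - 1116) = sqrt(-33299/30) = I*sqrt(998970)/30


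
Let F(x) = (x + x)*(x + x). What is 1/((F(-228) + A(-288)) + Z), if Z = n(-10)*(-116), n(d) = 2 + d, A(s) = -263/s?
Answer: 288/60153095 ≈ 4.7878e-6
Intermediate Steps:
F(x) = 4*x² (F(x) = (2*x)*(2*x) = 4*x²)
Z = 928 (Z = (2 - 10)*(-116) = -8*(-116) = 928)
1/((F(-228) + A(-288)) + Z) = 1/((4*(-228)² - 263/(-288)) + 928) = 1/((4*51984 - 263*(-1/288)) + 928) = 1/((207936 + 263/288) + 928) = 1/(59885831/288 + 928) = 1/(60153095/288) = 288/60153095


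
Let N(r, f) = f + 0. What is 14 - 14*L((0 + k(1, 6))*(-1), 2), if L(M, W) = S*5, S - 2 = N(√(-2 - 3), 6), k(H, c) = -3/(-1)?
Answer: -546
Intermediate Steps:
N(r, f) = f
k(H, c) = 3 (k(H, c) = -3*(-1) = 3)
S = 8 (S = 2 + 6 = 8)
L(M, W) = 40 (L(M, W) = 8*5 = 40)
14 - 14*L((0 + k(1, 6))*(-1), 2) = 14 - 14*40 = 14 - 560 = -546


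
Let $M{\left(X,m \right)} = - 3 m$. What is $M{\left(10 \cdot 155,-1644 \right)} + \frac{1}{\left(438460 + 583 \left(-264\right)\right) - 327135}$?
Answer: $\frac{210039083}{42587} \approx 4932.0$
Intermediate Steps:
$M{\left(10 \cdot 155,-1644 \right)} + \frac{1}{\left(438460 + 583 \left(-264\right)\right) - 327135} = \left(-3\right) \left(-1644\right) + \frac{1}{\left(438460 + 583 \left(-264\right)\right) - 327135} = 4932 + \frac{1}{\left(438460 - 153912\right) - 327135} = 4932 + \frac{1}{284548 - 327135} = 4932 + \frac{1}{-42587} = 4932 - \frac{1}{42587} = \frac{210039083}{42587}$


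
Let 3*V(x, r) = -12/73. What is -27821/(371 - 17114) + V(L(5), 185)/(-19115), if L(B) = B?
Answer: 38821351267/23363098485 ≈ 1.6617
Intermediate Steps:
V(x, r) = -4/73 (V(x, r) = (-12/73)/3 = (-12*1/73)/3 = (1/3)*(-12/73) = -4/73)
-27821/(371 - 17114) + V(L(5), 185)/(-19115) = -27821/(371 - 17114) - 4/73/(-19115) = -27821/(-16743) - 4/73*(-1/19115) = -27821*(-1/16743) + 4/1395395 = 27821/16743 + 4/1395395 = 38821351267/23363098485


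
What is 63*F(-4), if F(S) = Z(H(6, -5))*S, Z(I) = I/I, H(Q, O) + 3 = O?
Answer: -252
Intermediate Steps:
H(Q, O) = -3 + O
Z(I) = 1
F(S) = S (F(S) = 1*S = S)
63*F(-4) = 63*(-4) = -252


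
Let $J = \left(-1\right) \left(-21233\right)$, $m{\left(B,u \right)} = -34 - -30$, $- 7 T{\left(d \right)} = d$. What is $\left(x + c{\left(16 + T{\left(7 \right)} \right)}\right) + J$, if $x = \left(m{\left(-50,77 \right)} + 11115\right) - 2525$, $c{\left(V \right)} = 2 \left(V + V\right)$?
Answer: $29879$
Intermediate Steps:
$T{\left(d \right)} = - \frac{d}{7}$
$m{\left(B,u \right)} = -4$ ($m{\left(B,u \right)} = -34 + 30 = -4$)
$c{\left(V \right)} = 4 V$ ($c{\left(V \right)} = 2 \cdot 2 V = 4 V$)
$J = 21233$
$x = 8586$ ($x = \left(-4 + 11115\right) - 2525 = 11111 - 2525 = 8586$)
$\left(x + c{\left(16 + T{\left(7 \right)} \right)}\right) + J = \left(8586 + 4 \left(16 - 1\right)\right) + 21233 = \left(8586 + 4 \cdot 15\right) + 21233 = \left(8586 + 60\right) + 21233 = 8646 + 21233 = 29879$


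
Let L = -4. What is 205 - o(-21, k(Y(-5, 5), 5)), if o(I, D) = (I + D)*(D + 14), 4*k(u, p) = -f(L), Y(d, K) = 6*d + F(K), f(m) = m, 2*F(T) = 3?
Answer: 505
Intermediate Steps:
F(T) = 3/2 (F(T) = (½)*3 = 3/2)
Y(d, K) = 3/2 + 6*d (Y(d, K) = 6*d + 3/2 = 3/2 + 6*d)
k(u, p) = 1 (k(u, p) = (-1*(-4))/4 = (¼)*4 = 1)
o(I, D) = (14 + D)*(D + I) (o(I, D) = (D + I)*(14 + D) = (14 + D)*(D + I))
205 - o(-21, k(Y(-5, 5), 5)) = 205 - (1² + 14*1 + 14*(-21) + 1*(-21)) = 205 - (1 + 14 - 294 - 21) = 205 - 1*(-300) = 205 + 300 = 505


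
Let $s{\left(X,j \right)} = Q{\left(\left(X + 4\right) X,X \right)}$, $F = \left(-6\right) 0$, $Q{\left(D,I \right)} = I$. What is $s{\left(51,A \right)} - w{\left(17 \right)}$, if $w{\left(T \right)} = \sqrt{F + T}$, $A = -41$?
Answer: $51 - \sqrt{17} \approx 46.877$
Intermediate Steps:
$F = 0$
$s{\left(X,j \right)} = X$
$w{\left(T \right)} = \sqrt{T}$ ($w{\left(T \right)} = \sqrt{0 + T} = \sqrt{T}$)
$s{\left(51,A \right)} - w{\left(17 \right)} = 51 - \sqrt{17}$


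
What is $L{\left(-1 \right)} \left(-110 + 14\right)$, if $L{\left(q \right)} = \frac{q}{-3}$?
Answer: $-32$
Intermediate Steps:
$L{\left(q \right)} = - \frac{q}{3}$ ($L{\left(q \right)} = q \left(- \frac{1}{3}\right) = - \frac{q}{3}$)
$L{\left(-1 \right)} \left(-110 + 14\right) = \left(- \frac{1}{3}\right) \left(-1\right) \left(-110 + 14\right) = \frac{1}{3} \left(-96\right) = -32$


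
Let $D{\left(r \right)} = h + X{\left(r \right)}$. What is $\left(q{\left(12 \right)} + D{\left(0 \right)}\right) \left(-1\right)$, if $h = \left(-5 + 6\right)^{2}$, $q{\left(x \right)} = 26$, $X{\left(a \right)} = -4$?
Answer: $-23$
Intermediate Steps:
$h = 1$ ($h = 1^{2} = 1$)
$D{\left(r \right)} = -3$ ($D{\left(r \right)} = 1 - 4 = -3$)
$\left(q{\left(12 \right)} + D{\left(0 \right)}\right) \left(-1\right) = \left(26 - 3\right) \left(-1\right) = 23 \left(-1\right) = -23$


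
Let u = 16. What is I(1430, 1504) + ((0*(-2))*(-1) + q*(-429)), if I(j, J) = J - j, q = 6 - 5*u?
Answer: 31820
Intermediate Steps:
q = -74 (q = 6 - 5*16 = 6 - 80 = -74)
I(1430, 1504) + ((0*(-2))*(-1) + q*(-429)) = (1504 - 1*1430) + ((0*(-2))*(-1) - 74*(-429)) = (1504 - 1430) + (0*(-1) + 31746) = 74 + (0 + 31746) = 74 + 31746 = 31820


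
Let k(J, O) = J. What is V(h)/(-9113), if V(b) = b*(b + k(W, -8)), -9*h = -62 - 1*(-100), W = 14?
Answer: 3344/738153 ≈ 0.0045302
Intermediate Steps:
h = -38/9 (h = -(-62 - 1*(-100))/9 = -(-62 + 100)/9 = -⅑*38 = -38/9 ≈ -4.2222)
V(b) = b*(14 + b) (V(b) = b*(b + 14) = b*(14 + b))
V(h)/(-9113) = -38*(14 - 38/9)/9/(-9113) = -38/9*88/9*(-1/9113) = -3344/81*(-1/9113) = 3344/738153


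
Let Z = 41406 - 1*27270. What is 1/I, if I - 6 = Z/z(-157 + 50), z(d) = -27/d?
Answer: 9/504238 ≈ 1.7849e-5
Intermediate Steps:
Z = 14136 (Z = 41406 - 27270 = 14136)
I = 504238/9 (I = 6 + 14136/((-27/(-157 + 50))) = 6 + 14136/((-27/(-107))) = 6 + 14136/((-27*(-1/107))) = 6 + 14136/(27/107) = 6 + 14136*(107/27) = 6 + 504184/9 = 504238/9 ≈ 56026.)
1/I = 1/(504238/9) = 9/504238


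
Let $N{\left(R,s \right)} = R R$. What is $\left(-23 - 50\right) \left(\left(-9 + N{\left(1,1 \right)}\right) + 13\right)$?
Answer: $-365$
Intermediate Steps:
$N{\left(R,s \right)} = R^{2}$
$\left(-23 - 50\right) \left(\left(-9 + N{\left(1,1 \right)}\right) + 13\right) = \left(-23 - 50\right) \left(\left(-9 + 1^{2}\right) + 13\right) = - 73 \left(\left(-9 + 1\right) + 13\right) = - 73 \left(-8 + 13\right) = \left(-73\right) 5 = -365$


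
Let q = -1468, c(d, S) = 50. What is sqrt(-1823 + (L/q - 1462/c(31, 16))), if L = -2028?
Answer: 13*I*sqrt(36877261)/1835 ≈ 43.022*I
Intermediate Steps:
sqrt(-1823 + (L/q - 1462/c(31, 16))) = sqrt(-1823 + (-2028/(-1468) - 1462/50)) = sqrt(-1823 + (-2028*(-1/1468) - 1462*1/50)) = sqrt(-1823 + (507/367 - 731/25)) = sqrt(-1823 - 255602/9175) = sqrt(-16981627/9175) = 13*I*sqrt(36877261)/1835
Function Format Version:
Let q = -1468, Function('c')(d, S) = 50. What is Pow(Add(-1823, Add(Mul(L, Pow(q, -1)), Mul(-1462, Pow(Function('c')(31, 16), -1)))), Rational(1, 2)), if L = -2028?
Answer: Mul(Rational(13, 1835), I, Pow(36877261, Rational(1, 2))) ≈ Mul(43.022, I)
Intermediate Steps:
Pow(Add(-1823, Add(Mul(L, Pow(q, -1)), Mul(-1462, Pow(Function('c')(31, 16), -1)))), Rational(1, 2)) = Pow(Add(-1823, Add(Mul(-2028, Pow(-1468, -1)), Mul(-1462, Pow(50, -1)))), Rational(1, 2)) = Pow(Add(-1823, Add(Mul(-2028, Rational(-1, 1468)), Mul(-1462, Rational(1, 50)))), Rational(1, 2)) = Pow(Add(-1823, Add(Rational(507, 367), Rational(-731, 25))), Rational(1, 2)) = Pow(Add(-1823, Rational(-255602, 9175)), Rational(1, 2)) = Pow(Rational(-16981627, 9175), Rational(1, 2)) = Mul(Rational(13, 1835), I, Pow(36877261, Rational(1, 2)))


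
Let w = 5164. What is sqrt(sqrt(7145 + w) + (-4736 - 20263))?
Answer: sqrt(-24999 + sqrt(12309)) ≈ 157.76*I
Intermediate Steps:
sqrt(sqrt(7145 + w) + (-4736 - 20263)) = sqrt(sqrt(7145 + 5164) + (-4736 - 20263)) = sqrt(sqrt(12309) - 24999) = sqrt(-24999 + sqrt(12309))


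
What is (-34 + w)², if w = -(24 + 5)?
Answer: 3969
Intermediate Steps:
w = -29 (w = -1*29 = -29)
(-34 + w)² = (-34 - 29)² = (-63)² = 3969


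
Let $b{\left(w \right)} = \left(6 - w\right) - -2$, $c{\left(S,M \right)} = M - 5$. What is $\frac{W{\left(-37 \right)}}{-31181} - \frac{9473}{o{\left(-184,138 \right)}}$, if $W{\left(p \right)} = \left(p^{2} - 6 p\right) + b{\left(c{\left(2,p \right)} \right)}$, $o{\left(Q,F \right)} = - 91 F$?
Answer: $\frac{274769935}{391570998} \approx 0.70171$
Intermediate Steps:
$c{\left(S,M \right)} = -5 + M$
$b{\left(w \right)} = 8 - w$ ($b{\left(w \right)} = \left(6 - w\right) + 2 = 8 - w$)
$W{\left(p \right)} = 13 + p^{2} - 7 p$ ($W{\left(p \right)} = \left(p^{2} - 6 p\right) - \left(-13 + p\right) = 13 + p^{2} - 7 p$)
$\frac{W{\left(-37 \right)}}{-31181} - \frac{9473}{o{\left(-184,138 \right)}} = \frac{13 + \left(-37\right)^{2} - -259}{-31181} - \frac{9473}{\left(-91\right) 138} = \left(13 + 1369 + 259\right) \left(- \frac{1}{31181}\right) - \frac{9473}{-12558} = 1641 \left(- \frac{1}{31181}\right) - - \frac{9473}{12558} = - \frac{1641}{31181} + \frac{9473}{12558} = \frac{274769935}{391570998}$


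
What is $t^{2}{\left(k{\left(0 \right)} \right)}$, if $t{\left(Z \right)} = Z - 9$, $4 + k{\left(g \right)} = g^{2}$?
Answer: $169$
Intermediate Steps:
$k{\left(g \right)} = -4 + g^{2}$
$t{\left(Z \right)} = -9 + Z$
$t^{2}{\left(k{\left(0 \right)} \right)} = \left(-9 - \left(4 - 0^{2}\right)\right)^{2} = \left(-9 + \left(-4 + 0\right)\right)^{2} = \left(-9 - 4\right)^{2} = \left(-13\right)^{2} = 169$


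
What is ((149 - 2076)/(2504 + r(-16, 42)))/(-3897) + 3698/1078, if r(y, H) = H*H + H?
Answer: 31056972083/9053081730 ≈ 3.4305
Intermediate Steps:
r(y, H) = H + H² (r(y, H) = H² + H = H + H²)
((149 - 2076)/(2504 + r(-16, 42)))/(-3897) + 3698/1078 = ((149 - 2076)/(2504 + 42*(1 + 42)))/(-3897) + 3698/1078 = -1927/(2504 + 42*43)*(-1/3897) + 3698*(1/1078) = -1927/(2504 + 1806)*(-1/3897) + 1849/539 = -1927/4310*(-1/3897) + 1849/539 = 1927/16796070 + 1849/539 = 31056972083/9053081730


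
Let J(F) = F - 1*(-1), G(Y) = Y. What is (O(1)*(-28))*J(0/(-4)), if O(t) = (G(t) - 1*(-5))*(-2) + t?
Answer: 308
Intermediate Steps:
O(t) = -10 - t (O(t) = (t - 1*(-5))*(-2) + t = (t + 5)*(-2) + t = (5 + t)*(-2) + t = (-10 - 2*t) + t = -10 - t)
J(F) = 1 + F (J(F) = F + 1 = 1 + F)
(O(1)*(-28))*J(0/(-4)) = ((-10 - 1*1)*(-28))*(1 + 0/(-4)) = ((-10 - 1)*(-28))*(1 + 0*(-1/4)) = (-11*(-28))*(1 + 0) = 308*1 = 308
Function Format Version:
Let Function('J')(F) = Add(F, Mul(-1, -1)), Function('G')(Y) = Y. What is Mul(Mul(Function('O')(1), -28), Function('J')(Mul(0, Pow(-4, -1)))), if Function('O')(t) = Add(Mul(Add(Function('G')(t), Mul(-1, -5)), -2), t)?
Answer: 308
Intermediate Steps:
Function('O')(t) = Add(-10, Mul(-1, t)) (Function('O')(t) = Add(Mul(Add(t, Mul(-1, -5)), -2), t) = Add(Mul(Add(t, 5), -2), t) = Add(Mul(Add(5, t), -2), t) = Add(Add(-10, Mul(-2, t)), t) = Add(-10, Mul(-1, t)))
Function('J')(F) = Add(1, F) (Function('J')(F) = Add(F, 1) = Add(1, F))
Mul(Mul(Function('O')(1), -28), Function('J')(Mul(0, Pow(-4, -1)))) = Mul(Mul(Add(-10, Mul(-1, 1)), -28), Add(1, Mul(0, Pow(-4, -1)))) = Mul(Mul(Add(-10, -1), -28), Add(1, Mul(0, Rational(-1, 4)))) = Mul(Mul(-11, -28), Add(1, 0)) = Mul(308, 1) = 308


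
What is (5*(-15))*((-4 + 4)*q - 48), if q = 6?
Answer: 3600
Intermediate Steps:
(5*(-15))*((-4 + 4)*q - 48) = (5*(-15))*((-4 + 4)*6 - 48) = -75*(0*6 - 48) = -75*(0 - 48) = -75*(-48) = 3600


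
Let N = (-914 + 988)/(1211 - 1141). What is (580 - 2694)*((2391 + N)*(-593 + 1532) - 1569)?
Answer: -23725132986/5 ≈ -4.7450e+9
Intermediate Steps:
N = 37/35 (N = 74/70 = 74*(1/70) = 37/35 ≈ 1.0571)
(580 - 2694)*((2391 + N)*(-593 + 1532) - 1569) = (580 - 2694)*((2391 + 37/35)*(-593 + 1532) - 1569) = -2114*((83722/35)*939 - 1569) = -2114*(78614958/35 - 1569) = -2114*78560043/35 = -23725132986/5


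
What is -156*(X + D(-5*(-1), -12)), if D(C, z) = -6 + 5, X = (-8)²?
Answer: -9828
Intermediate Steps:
X = 64
D(C, z) = -1
-156*(X + D(-5*(-1), -12)) = -156*(64 - 1) = -156*63 = -9828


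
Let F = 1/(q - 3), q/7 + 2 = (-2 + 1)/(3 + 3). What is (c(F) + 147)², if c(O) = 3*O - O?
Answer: 256352121/11881 ≈ 21577.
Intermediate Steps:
q = -91/6 (q = -14 + 7*((-2 + 1)/(3 + 3)) = -14 + 7*(-1/6) = -14 + 7*(-1*⅙) = -14 + 7*(-⅙) = -14 - 7/6 = -91/6 ≈ -15.167)
F = -6/109 (F = 1/(-91/6 - 3) = 1/(-109/6) = -6/109 ≈ -0.055046)
c(O) = 2*O
(c(F) + 147)² = (2*(-6/109) + 147)² = (-12/109 + 147)² = (16011/109)² = 256352121/11881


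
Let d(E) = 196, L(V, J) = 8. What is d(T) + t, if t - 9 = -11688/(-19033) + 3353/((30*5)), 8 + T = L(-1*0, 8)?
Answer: 650835599/2854950 ≈ 227.97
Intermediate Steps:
T = 0 (T = -8 + 8 = 0)
t = 91265399/2854950 (t = 9 + (-11688/(-19033) + 3353/((30*5))) = 9 + (-11688*(-1/19033) + 3353/150) = 9 + (11688/19033 + 3353*(1/150)) = 9 + (11688/19033 + 3353/150) = 9 + 65570849/2854950 = 91265399/2854950 ≈ 31.967)
d(T) + t = 196 + 91265399/2854950 = 650835599/2854950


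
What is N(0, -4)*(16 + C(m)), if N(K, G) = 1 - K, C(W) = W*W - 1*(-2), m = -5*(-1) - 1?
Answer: 34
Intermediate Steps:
m = 4 (m = 5 - 1 = 4)
C(W) = 2 + W² (C(W) = W² + 2 = 2 + W²)
N(0, -4)*(16 + C(m)) = (1 - 1*0)*(16 + (2 + 4²)) = (1 + 0)*(16 + (2 + 16)) = 1*(16 + 18) = 1*34 = 34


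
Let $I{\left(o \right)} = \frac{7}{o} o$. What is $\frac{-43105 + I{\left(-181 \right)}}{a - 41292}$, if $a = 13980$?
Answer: $\frac{7183}{4552} \approx 1.578$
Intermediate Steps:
$I{\left(o \right)} = 7$
$\frac{-43105 + I{\left(-181 \right)}}{a - 41292} = \frac{-43105 + 7}{13980 - 41292} = - \frac{43098}{-27312} = \left(-43098\right) \left(- \frac{1}{27312}\right) = \frac{7183}{4552}$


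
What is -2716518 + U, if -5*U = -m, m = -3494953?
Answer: -17077543/5 ≈ -3.4155e+6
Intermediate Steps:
U = -3494953/5 (U = -(-1)*(-3494953)/5 = -⅕*3494953 = -3494953/5 ≈ -6.9899e+5)
-2716518 + U = -2716518 - 3494953/5 = -17077543/5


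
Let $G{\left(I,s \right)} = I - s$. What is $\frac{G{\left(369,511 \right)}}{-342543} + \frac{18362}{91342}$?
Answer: $\frac{3151372565}{15644281353} \approx 0.20144$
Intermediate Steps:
$\frac{G{\left(369,511 \right)}}{-342543} + \frac{18362}{91342} = \frac{369 - 511}{-342543} + \frac{18362}{91342} = \left(369 - 511\right) \left(- \frac{1}{342543}\right) + 18362 \cdot \frac{1}{91342} = \left(-142\right) \left(- \frac{1}{342543}\right) + \frac{9181}{45671} = \frac{142}{342543} + \frac{9181}{45671} = \frac{3151372565}{15644281353}$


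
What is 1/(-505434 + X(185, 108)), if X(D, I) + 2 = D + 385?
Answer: -1/504866 ≈ -1.9807e-6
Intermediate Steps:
X(D, I) = 383 + D (X(D, I) = -2 + (D + 385) = -2 + (385 + D) = 383 + D)
1/(-505434 + X(185, 108)) = 1/(-505434 + (383 + 185)) = 1/(-505434 + 568) = 1/(-504866) = -1/504866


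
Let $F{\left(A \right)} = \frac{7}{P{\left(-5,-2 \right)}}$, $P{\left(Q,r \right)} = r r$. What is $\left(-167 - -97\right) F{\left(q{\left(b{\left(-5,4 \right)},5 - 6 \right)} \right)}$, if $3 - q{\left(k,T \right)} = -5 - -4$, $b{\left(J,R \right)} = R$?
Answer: $- \frac{245}{2} \approx -122.5$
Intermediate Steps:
$q{\left(k,T \right)} = 4$ ($q{\left(k,T \right)} = 3 - \left(-5 - -4\right) = 3 - \left(-5 + 4\right) = 3 - -1 = 3 + 1 = 4$)
$P{\left(Q,r \right)} = r^{2}$
$F{\left(A \right)} = \frac{7}{4}$ ($F{\left(A \right)} = \frac{7}{\left(-2\right)^{2}} = \frac{7}{4}$)
$\left(-167 - -97\right) F{\left(q{\left(b{\left(-5,4 \right)},5 - 6 \right)} \right)} = \left(-167 - -97\right) \frac{7}{4} = \left(-167 + 97\right) \frac{7}{4} = \left(-70\right) \frac{7}{4} = - \frac{245}{2}$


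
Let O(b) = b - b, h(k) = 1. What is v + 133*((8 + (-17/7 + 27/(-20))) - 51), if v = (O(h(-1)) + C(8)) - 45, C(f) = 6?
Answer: -125211/20 ≈ -6260.5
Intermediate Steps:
O(b) = 0
v = -39 (v = (0 + 6) - 45 = 6 - 45 = -39)
v + 133*((8 + (-17/7 + 27/(-20))) - 51) = -39 + 133*((8 + (-17/7 + 27/(-20))) - 51) = -39 + 133*((8 + (-17*⅐ + 27*(-1/20))) - 51) = -39 + 133*((8 + (-17/7 - 27/20)) - 51) = -39 + 133*((8 - 529/140) - 51) = -39 + 133*(591/140 - 51) = -39 + 133*(-6549/140) = -39 - 124431/20 = -125211/20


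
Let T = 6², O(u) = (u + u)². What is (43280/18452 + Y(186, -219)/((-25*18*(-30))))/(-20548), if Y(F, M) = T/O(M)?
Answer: -778407034613/6819185434446000 ≈ -0.00011415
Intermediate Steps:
O(u) = 4*u² (O(u) = (2*u)² = 4*u²)
T = 36
Y(F, M) = 9/M² (Y(F, M) = 36/((4*M²)) = 36*(1/(4*M²)) = 9/M²)
(43280/18452 + Y(186, -219)/((-25*18*(-30))))/(-20548) = (43280/18452 + (9/(-219)²)/((-25*18*(-30))))/(-20548) = (43280*(1/18452) + (9*(1/47961))/((-450*(-30))))*(-1/20548) = (10820/4613 + (1/5329)/13500)*(-1/20548) = (10820/4613 + (1/5329)*(1/13500))*(-1/20548) = (10820/4613 + 1/71941500)*(-1/20548) = (778407034613/331866139500)*(-1/20548) = -778407034613/6819185434446000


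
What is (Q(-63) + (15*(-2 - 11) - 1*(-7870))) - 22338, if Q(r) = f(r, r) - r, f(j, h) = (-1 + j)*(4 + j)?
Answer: -10824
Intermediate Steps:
Q(r) = -4 + r² + 2*r (Q(r) = (-4 + r² + 3*r) - r = -4 + r² + 2*r)
(Q(-63) + (15*(-2 - 11) - 1*(-7870))) - 22338 = ((-4 + (-63)² + 2*(-63)) + (15*(-2 - 11) - 1*(-7870))) - 22338 = ((-4 + 3969 - 126) + (15*(-13) + 7870)) - 22338 = (3839 + (-195 + 7870)) - 22338 = (3839 + 7675) - 22338 = 11514 - 22338 = -10824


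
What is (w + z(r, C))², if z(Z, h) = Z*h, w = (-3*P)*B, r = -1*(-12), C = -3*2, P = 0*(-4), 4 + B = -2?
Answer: 5184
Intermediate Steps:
B = -6 (B = -4 - 2 = -6)
P = 0
C = -6
r = 12
w = 0 (w = -3*0*(-6) = 0*(-6) = 0)
(w + z(r, C))² = (0 + 12*(-6))² = (0 - 72)² = (-72)² = 5184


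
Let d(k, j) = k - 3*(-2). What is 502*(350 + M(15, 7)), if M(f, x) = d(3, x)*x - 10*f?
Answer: 132026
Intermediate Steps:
d(k, j) = 6 + k (d(k, j) = k + 6 = 6 + k)
M(f, x) = -10*f + 9*x (M(f, x) = (6 + 3)*x - 10*f = 9*x - 10*f = -10*f + 9*x)
502*(350 + M(15, 7)) = 502*(350 + (-10*15 + 9*7)) = 502*(350 + (-150 + 63)) = 502*(350 - 87) = 502*263 = 132026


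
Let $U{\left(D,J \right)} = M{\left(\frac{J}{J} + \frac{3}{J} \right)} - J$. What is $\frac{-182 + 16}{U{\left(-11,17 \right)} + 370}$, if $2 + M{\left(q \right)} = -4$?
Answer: $- \frac{166}{347} \approx -0.47839$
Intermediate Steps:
$M{\left(q \right)} = -6$ ($M{\left(q \right)} = -2 - 4 = -6$)
$U{\left(D,J \right)} = -6 - J$
$\frac{-182 + 16}{U{\left(-11,17 \right)} + 370} = \frac{-182 + 16}{\left(-6 - 17\right) + 370} = - \frac{166}{\left(-6 - 17\right) + 370} = - \frac{166}{-23 + 370} = - \frac{166}{347}$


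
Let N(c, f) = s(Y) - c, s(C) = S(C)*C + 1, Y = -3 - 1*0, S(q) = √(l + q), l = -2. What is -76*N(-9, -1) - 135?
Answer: -895 + 228*I*√5 ≈ -895.0 + 509.82*I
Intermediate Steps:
S(q) = √(-2 + q)
Y = -3 (Y = -3 + 0 = -3)
s(C) = 1 + C*√(-2 + C) (s(C) = √(-2 + C)*C + 1 = C*√(-2 + C) + 1 = 1 + C*√(-2 + C))
N(c, f) = 1 - c - 3*I*√5 (N(c, f) = (1 - 3*√(-2 - 3)) - c = (1 - 3*I*√5) - c = 1 - c - 3*I*√5)
-76*N(-9, -1) - 135 = -76*(1 - 1*(-9) - 3*I*√5) - 135 = -76*(1 + 9 - 3*I*√5) - 135 = -76*(10 - 3*I*√5) - 135 = (-760 + 228*I*√5) - 135 = -895 + 228*I*√5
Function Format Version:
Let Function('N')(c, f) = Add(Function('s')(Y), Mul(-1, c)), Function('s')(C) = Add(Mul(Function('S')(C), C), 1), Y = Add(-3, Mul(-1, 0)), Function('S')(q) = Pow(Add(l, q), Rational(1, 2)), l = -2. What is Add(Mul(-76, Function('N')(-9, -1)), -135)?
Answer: Add(-895, Mul(228, I, Pow(5, Rational(1, 2)))) ≈ Add(-895.00, Mul(509.82, I))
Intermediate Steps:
Function('S')(q) = Pow(Add(-2, q), Rational(1, 2))
Y = -3 (Y = Add(-3, 0) = -3)
Function('s')(C) = Add(1, Mul(C, Pow(Add(-2, C), Rational(1, 2)))) (Function('s')(C) = Add(Mul(Pow(Add(-2, C), Rational(1, 2)), C), 1) = Add(Mul(C, Pow(Add(-2, C), Rational(1, 2))), 1) = Add(1, Mul(C, Pow(Add(-2, C), Rational(1, 2)))))
Function('N')(c, f) = Add(1, Mul(-1, c), Mul(-3, I, Pow(5, Rational(1, 2)))) (Function('N')(c, f) = Add(Add(1, Mul(-3, Pow(Add(-2, -3), Rational(1, 2)))), Mul(-1, c)) = Add(Add(1, Mul(-3, Pow(-5, Rational(1, 2)))), Mul(-1, c)) = Add(Add(1, Mul(-3, Mul(I, Pow(5, Rational(1, 2))))), Mul(-1, c)) = Add(Add(1, Mul(-3, I, Pow(5, Rational(1, 2)))), Mul(-1, c)) = Add(1, Mul(-1, c), Mul(-3, I, Pow(5, Rational(1, 2)))))
Add(Mul(-76, Function('N')(-9, -1)), -135) = Add(Mul(-76, Add(1, Mul(-1, -9), Mul(-3, I, Pow(5, Rational(1, 2))))), -135) = Add(Mul(-76, Add(1, 9, Mul(-3, I, Pow(5, Rational(1, 2))))), -135) = Add(Mul(-76, Add(10, Mul(-3, I, Pow(5, Rational(1, 2))))), -135) = Add(Add(-760, Mul(228, I, Pow(5, Rational(1, 2)))), -135) = Add(-895, Mul(228, I, Pow(5, Rational(1, 2))))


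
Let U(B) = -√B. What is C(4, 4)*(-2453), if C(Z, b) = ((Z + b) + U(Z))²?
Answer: -88308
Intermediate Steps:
C(Z, b) = (Z + b - √Z)² (C(Z, b) = ((Z + b) - √Z)² = (Z + b - √Z)²)
C(4, 4)*(-2453) = (4 + 4 - √4)²*(-2453) = (4 + 4 - 1*2)²*(-2453) = (4 + 4 - 2)²*(-2453) = 6²*(-2453) = 36*(-2453) = -88308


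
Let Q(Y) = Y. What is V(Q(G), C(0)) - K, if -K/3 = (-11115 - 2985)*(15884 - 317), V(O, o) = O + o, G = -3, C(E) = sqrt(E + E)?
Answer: -658484103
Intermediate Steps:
C(E) = sqrt(2)*sqrt(E) (C(E) = sqrt(2*E) = sqrt(2)*sqrt(E))
K = 658484100 (K = -3*(-11115 - 2985)*(15884 - 317) = -(-42300)*15567 = -3*(-219494700) = 658484100)
V(Q(G), C(0)) - K = (-3 + sqrt(2)*sqrt(0)) - 1*658484100 = (-3 + sqrt(2)*0) - 658484100 = (-3 + 0) - 658484100 = -3 - 658484100 = -658484103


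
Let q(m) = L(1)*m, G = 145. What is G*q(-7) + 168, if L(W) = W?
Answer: -847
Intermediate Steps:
q(m) = m (q(m) = 1*m = m)
G*q(-7) + 168 = 145*(-7) + 168 = -1015 + 168 = -847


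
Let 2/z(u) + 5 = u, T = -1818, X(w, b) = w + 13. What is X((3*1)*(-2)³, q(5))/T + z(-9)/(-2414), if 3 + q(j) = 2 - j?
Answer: 46924/7680141 ≈ 0.0061098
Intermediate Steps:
q(j) = -1 - j (q(j) = -3 + (2 - j) = -1 - j)
X(w, b) = 13 + w
z(u) = 2/(-5 + u)
X((3*1)*(-2)³, q(5))/T + z(-9)/(-2414) = (13 + (3*1)*(-2)³)/(-1818) + (2/(-5 - 9))/(-2414) = (13 + 3*(-8))*(-1/1818) + (2/(-14))*(-1/2414) = (13 - 24)*(-1/1818) + (2*(-1/14))*(-1/2414) = -11*(-1/1818) - ⅐*(-1/2414) = 11/1818 + 1/16898 = 46924/7680141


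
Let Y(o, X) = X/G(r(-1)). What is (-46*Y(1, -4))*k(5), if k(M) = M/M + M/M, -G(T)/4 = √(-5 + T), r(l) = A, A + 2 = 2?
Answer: 92*I*√5/5 ≈ 41.144*I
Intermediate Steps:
A = 0 (A = -2 + 2 = 0)
r(l) = 0
G(T) = -4*√(-5 + T)
Y(o, X) = I*X*√5/20 (Y(o, X) = X/((-4*√(-5 + 0))) = X/((-4*I*√5)) = X*(I*√5/20) = I*X*√5/20)
k(M) = 2 (k(M) = 1 + 1 = 2)
(-46*Y(1, -4))*k(5) = -23*I*(-4)*√5/10*2 = -(-46)*I*√5/5*2 = (46*I*√5/5)*2 = 92*I*√5/5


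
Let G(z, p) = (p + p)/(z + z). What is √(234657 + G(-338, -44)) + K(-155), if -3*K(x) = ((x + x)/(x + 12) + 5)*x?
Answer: 158875/429 + √39657055/13 ≈ 854.75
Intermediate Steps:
G(z, p) = p/z (G(z, p) = (2*p)/((2*z)) = (2*p)*(1/(2*z)) = p/z)
K(x) = -x*(5 + 2*x/(12 + x))/3 (K(x) = -((x + x)/(x + 12) + 5)*x/3 = -((2*x)/(12 + x) + 5)*x/3 = -(2*x/(12 + x) + 5)*x/3 = -(5 + 2*x/(12 + x))*x/3 = -x*(5 + 2*x/(12 + x))/3)
√(234657 + G(-338, -44)) + K(-155) = √(234657 - 44/(-338)) - 1*(-155)*(60 + 7*(-155))/(36 + 3*(-155)) = √(234657 - 44*(-1/338)) - 1*(-155)*(60 - 1085)/(36 - 465) = √(234657 + 22/169) - 1*(-155)*(-1025)/(-429) = √(39657055/169) - 1*(-155)*(-1/429)*(-1025) = √39657055/13 + 158875/429 = 158875/429 + √39657055/13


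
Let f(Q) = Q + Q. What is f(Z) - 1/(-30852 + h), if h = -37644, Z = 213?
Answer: 29179297/68496 ≈ 426.00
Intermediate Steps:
f(Q) = 2*Q
f(Z) - 1/(-30852 + h) = 2*213 - 1/(-30852 - 37644) = 426 - 1/(-68496) = 426 - 1*(-1/68496) = 426 + 1/68496 = 29179297/68496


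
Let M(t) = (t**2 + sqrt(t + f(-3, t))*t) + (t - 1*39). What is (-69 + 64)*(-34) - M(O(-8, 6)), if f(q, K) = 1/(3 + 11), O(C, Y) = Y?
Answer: 167 - 3*sqrt(1190)/7 ≈ 152.22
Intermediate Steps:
f(q, K) = 1/14
M(t) = -39 + t + t**2 + t*sqrt(1/14 + t) (M(t) = (t**2 + sqrt(t + 1/14)*t) + (t - 1*39) = (t**2 + sqrt(1/14 + t)*t) + (t - 39) = (t**2 + t*sqrt(1/14 + t)) + (-39 + t) = -39 + t + t**2 + t*sqrt(1/14 + t))
(-69 + 64)*(-34) - M(O(-8, 6)) = (-69 + 64)*(-34) - (-39 + 6 + 6**2 + (1/14)*6*sqrt(14 + 196*6)) = -5*(-34) - (-39 + 6 + 36 + (1/14)*6*sqrt(14 + 1176)) = 170 - (-39 + 6 + 36 + (1/14)*6*sqrt(1190)) = 170 - (-39 + 6 + 36 + 3*sqrt(1190)/7) = 170 - (3 + 3*sqrt(1190)/7) = 170 + (-3 - 3*sqrt(1190)/7) = 167 - 3*sqrt(1190)/7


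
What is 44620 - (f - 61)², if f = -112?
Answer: 14691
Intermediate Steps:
44620 - (f - 61)² = 44620 - (-112 - 61)² = 44620 - 1*(-173)² = 44620 - 1*29929 = 44620 - 29929 = 14691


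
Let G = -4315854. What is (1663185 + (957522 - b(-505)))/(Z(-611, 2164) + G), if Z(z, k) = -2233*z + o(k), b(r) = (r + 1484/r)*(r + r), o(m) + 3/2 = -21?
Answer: -4215378/5903027 ≈ -0.71410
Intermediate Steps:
o(m) = -45/2 (o(m) = -3/2 - 21 = -45/2)
b(r) = 2*r*(r + 1484/r) (b(r) = (r + 1484/r)*(2*r) = 2*r*(r + 1484/r))
Z(z, k) = -45/2 - 2233*z (Z(z, k) = -2233*z - 45/2 = -45/2 - 2233*z)
(1663185 + (957522 - b(-505)))/(Z(-611, 2164) + G) = (1663185 + (957522 - (2968 + 2*(-505)**2)))/((-45/2 - 2233*(-611)) - 4315854) = (1663185 + (957522 - (2968 + 2*255025)))/((-45/2 + 1364363) - 4315854) = (1663185 + (957522 - (2968 + 510050)))/(2728681/2 - 4315854) = (1663185 + (957522 - 1*513018))/(-5903027/2) = (1663185 + (957522 - 513018))*(-2/5903027) = (1663185 + 444504)*(-2/5903027) = 2107689*(-2/5903027) = -4215378/5903027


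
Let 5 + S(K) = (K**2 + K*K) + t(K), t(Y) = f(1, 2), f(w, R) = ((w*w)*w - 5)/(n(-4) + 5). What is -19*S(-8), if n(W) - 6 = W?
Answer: -16283/7 ≈ -2326.1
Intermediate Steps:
n(W) = 6 + W
f(w, R) = -5/7 + w**3/7 (f(w, R) = ((w*w)*w - 5)/((6 - 4) + 5) = (w**2*w - 5)/(2 + 5) = (w**3 - 5)/7 = (-5 + w**3)*(1/7) = -5/7 + w**3/7)
t(Y) = -4/7 (t(Y) = -5/7 + (1/7)*1**3 = -5/7 + (1/7)*1 = -5/7 + 1/7 = -4/7)
S(K) = -39/7 + 2*K**2 (S(K) = -5 + ((K**2 + K*K) - 4/7) = -5 + ((K**2 + K**2) - 4/7) = -5 + (2*K**2 - 4/7) = -5 + (-4/7 + 2*K**2) = -39/7 + 2*K**2)
-19*S(-8) = -19*(-39/7 + 2*(-8)**2) = -19*(-39/7 + 2*64) = -19*(-39/7 + 128) = -19*857/7 = -16283/7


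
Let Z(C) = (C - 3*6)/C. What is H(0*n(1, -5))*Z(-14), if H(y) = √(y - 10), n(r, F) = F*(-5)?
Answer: 16*I*√10/7 ≈ 7.2281*I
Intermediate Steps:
n(r, F) = -5*F
Z(C) = (-18 + C)/C (Z(C) = (C - 18)/C = (-18 + C)/C)
H(y) = √(-10 + y)
H(0*n(1, -5))*Z(-14) = √(-10 + 0*(-5*(-5)))*((-18 - 14)/(-14)) = √(-10 + 0*25)*(-1/14*(-32)) = √(-10 + 0)*(16/7) = √(-10)*(16/7) = (I*√10)*(16/7) = 16*I*√10/7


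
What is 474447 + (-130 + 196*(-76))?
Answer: 459421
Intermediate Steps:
474447 + (-130 + 196*(-76)) = 474447 + (-130 - 14896) = 474447 - 15026 = 459421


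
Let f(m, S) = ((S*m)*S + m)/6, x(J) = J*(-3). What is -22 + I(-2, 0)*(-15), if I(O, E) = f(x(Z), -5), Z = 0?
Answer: -22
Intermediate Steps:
x(J) = -3*J
f(m, S) = m/6 + m*S**2/6 (f(m, S) = (m*S**2 + m)*(1/6) = (m + m*S**2)*(1/6) = m/6 + m*S**2/6)
I(O, E) = 0 (I(O, E) = (-3*0)*(1 + (-5)**2)/6 = (1/6)*0*(1 + 25) = (1/6)*0*26 = 0)
-22 + I(-2, 0)*(-15) = -22 + 0*(-15) = -22 + 0 = -22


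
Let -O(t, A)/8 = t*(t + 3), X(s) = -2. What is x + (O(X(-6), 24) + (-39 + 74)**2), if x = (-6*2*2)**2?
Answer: 1817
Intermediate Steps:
x = 576 (x = (-12*2)**2 = (-24)**2 = 576)
O(t, A) = -8*t*(3 + t) (O(t, A) = -8*t*(t + 3) = -8*t*(3 + t))
x + (O(X(-6), 24) + (-39 + 74)**2) = 576 + (-8*(-2)*(3 - 2) + (-39 + 74)**2) = 576 + (-8*(-2)*1 + 35**2) = 576 + (16 + 1225) = 576 + 1241 = 1817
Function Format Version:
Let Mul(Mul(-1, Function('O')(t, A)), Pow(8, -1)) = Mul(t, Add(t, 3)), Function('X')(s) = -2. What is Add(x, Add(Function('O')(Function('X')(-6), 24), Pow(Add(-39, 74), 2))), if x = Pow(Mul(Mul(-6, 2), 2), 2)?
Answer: 1817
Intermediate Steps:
x = 576 (x = Pow(Mul(-12, 2), 2) = Pow(-24, 2) = 576)
Function('O')(t, A) = Mul(-8, t, Add(3, t)) (Function('O')(t, A) = Mul(-8, Mul(t, Add(t, 3))) = Mul(-8, Mul(t, Add(3, t))) = Mul(-8, t, Add(3, t)))
Add(x, Add(Function('O')(Function('X')(-6), 24), Pow(Add(-39, 74), 2))) = Add(576, Add(Mul(-8, -2, Add(3, -2)), Pow(Add(-39, 74), 2))) = Add(576, Add(Mul(-8, -2, 1), Pow(35, 2))) = Add(576, Add(16, 1225)) = Add(576, 1241) = 1817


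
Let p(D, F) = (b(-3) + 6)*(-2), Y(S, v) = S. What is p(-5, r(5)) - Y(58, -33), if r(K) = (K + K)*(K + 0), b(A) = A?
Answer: -64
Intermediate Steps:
r(K) = 2*K² (r(K) = (2*K)*K = 2*K²)
p(D, F) = -6 (p(D, F) = (-3 + 6)*(-2) = 3*(-2) = -6)
p(-5, r(5)) - Y(58, -33) = -6 - 1*58 = -6 - 58 = -64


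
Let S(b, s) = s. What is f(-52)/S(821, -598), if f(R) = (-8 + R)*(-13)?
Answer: -30/23 ≈ -1.3043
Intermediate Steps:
f(R) = 104 - 13*R
f(-52)/S(821, -598) = (104 - 13*(-52))/(-598) = (104 + 676)*(-1/598) = 780*(-1/598) = -30/23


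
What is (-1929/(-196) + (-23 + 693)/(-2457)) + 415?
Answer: 29208659/68796 ≈ 424.57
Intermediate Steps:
(-1929/(-196) + (-23 + 693)/(-2457)) + 415 = (-1929*(-1/196) + 670*(-1/2457)) + 415 = (1929/196 - 670/2457) + 415 = 658319/68796 + 415 = 29208659/68796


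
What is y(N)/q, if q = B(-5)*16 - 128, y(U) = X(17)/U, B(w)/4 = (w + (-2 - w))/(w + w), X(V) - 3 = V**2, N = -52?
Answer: 365/7488 ≈ 0.048745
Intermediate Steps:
X(V) = 3 + V**2
B(w) = -4/w (B(w) = 4*((w + (-2 - w))/(w + w)) = 4*(-2*1/(2*w)) = 4*(-1/w) = -4/w)
y(U) = 292/U (y(U) = (3 + 17**2)/U = (3 + 289)/U = 292/U)
q = -576/5 (q = -4/(-5)*16 - 128 = -4*(-1/5)*16 - 128 = (4/5)*16 - 128 = 64/5 - 128 = -576/5 ≈ -115.20)
y(N)/q = (292/(-52))/(-576/5) = (292*(-1/52))*(-5/576) = -73/13*(-5/576) = 365/7488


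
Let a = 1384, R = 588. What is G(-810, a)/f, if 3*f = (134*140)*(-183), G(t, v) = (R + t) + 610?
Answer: -97/286090 ≈ -0.00033905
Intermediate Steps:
G(t, v) = 1198 + t (G(t, v) = (588 + t) + 610 = 1198 + t)
f = -1144360 (f = ((134*140)*(-183))/3 = (18760*(-183))/3 = (⅓)*(-3433080) = -1144360)
G(-810, a)/f = (1198 - 810)/(-1144360) = 388*(-1/1144360) = -97/286090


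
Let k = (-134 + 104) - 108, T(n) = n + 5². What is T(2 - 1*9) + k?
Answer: -120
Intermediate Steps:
T(n) = 25 + n (T(n) = n + 25 = 25 + n)
k = -138 (k = -30 - 108 = -138)
T(2 - 1*9) + k = (25 + (2 - 1*9)) - 138 = (25 + (2 - 9)) - 138 = (25 - 7) - 138 = 18 - 138 = -120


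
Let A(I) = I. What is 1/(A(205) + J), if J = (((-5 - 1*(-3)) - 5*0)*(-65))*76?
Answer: 1/10085 ≈ 9.9157e-5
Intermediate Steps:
J = 9880 (J = (((-5 + 3) + 0)*(-65))*76 = ((-2 + 0)*(-65))*76 = -2*(-65)*76 = 130*76 = 9880)
1/(A(205) + J) = 1/(205 + 9880) = 1/10085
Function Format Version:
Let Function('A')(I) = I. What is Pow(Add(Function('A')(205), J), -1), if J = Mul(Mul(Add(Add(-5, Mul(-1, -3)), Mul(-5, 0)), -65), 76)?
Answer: Rational(1, 10085) ≈ 9.9157e-5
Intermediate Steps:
J = 9880 (J = Mul(Mul(Add(Add(-5, 3), 0), -65), 76) = Mul(Mul(Add(-2, 0), -65), 76) = Mul(Mul(-2, -65), 76) = Mul(130, 76) = 9880)
Pow(Add(Function('A')(205), J), -1) = Pow(Add(205, 9880), -1) = Pow(10085, -1) = Rational(1, 10085)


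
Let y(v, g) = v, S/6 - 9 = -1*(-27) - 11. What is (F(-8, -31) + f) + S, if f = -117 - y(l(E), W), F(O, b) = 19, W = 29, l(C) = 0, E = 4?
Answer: 52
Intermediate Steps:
S = 150 (S = 54 + 6*(-1*(-27) - 11) = 54 + 6*(27 - 11) = 54 + 6*16 = 54 + 96 = 150)
f = -117 (f = -117 - 1*0 = -117 + 0 = -117)
(F(-8, -31) + f) + S = (19 - 117) + 150 = -98 + 150 = 52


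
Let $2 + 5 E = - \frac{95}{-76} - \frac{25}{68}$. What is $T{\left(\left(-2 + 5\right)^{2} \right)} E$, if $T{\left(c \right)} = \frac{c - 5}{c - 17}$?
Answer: $\frac{19}{170} \approx 0.11176$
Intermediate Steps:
$E = - \frac{19}{85}$ ($E = - \frac{2}{5} + \frac{- \frac{95}{-76} - \frac{25}{68}}{5} = - \frac{2}{5} + \frac{\left(-95\right) \left(- \frac{1}{76}\right) - \frac{25}{68}}{5} = - \frac{2}{5} + \frac{\frac{5}{4} - \frac{25}{68}}{5} = - \frac{2}{5} + \frac{1}{5} \cdot \frac{15}{17} = - \frac{2}{5} + \frac{3}{17} = - \frac{19}{85} \approx -0.22353$)
$T{\left(c \right)} = \frac{-5 + c}{-17 + c}$
$T{\left(\left(-2 + 5\right)^{2} \right)} E = \frac{-5 + \left(-2 + 5\right)^{2}}{-17 + \left(-2 + 5\right)^{2}} \left(- \frac{19}{85}\right) = \frac{-5 + 3^{2}}{-17 + 3^{2}} \left(- \frac{19}{85}\right) = \frac{-5 + 9}{-17 + 9} \left(- \frac{19}{85}\right) = \frac{1}{-8} \cdot 4 \left(- \frac{19}{85}\right) = \left(- \frac{1}{8}\right) 4 \left(- \frac{19}{85}\right) = \left(- \frac{1}{2}\right) \left(- \frac{19}{85}\right) = \frac{19}{170}$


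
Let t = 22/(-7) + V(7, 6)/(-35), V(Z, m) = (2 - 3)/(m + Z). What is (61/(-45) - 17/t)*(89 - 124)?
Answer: -1826342/12861 ≈ -142.01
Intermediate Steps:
V(Z, m) = -1/(Z + m)
t = -1429/455 (t = 22/(-7) - 1/(7 + 6)/(-35) = 22*(-1/7) - 1/13*(-1/35) = -22/7 - 1*1/13*(-1/35) = -22/7 - 1/13*(-1/35) = -22/7 + 1/455 = -1429/455 ≈ -3.1407)
(61/(-45) - 17/t)*(89 - 124) = (61/(-45) - 17/(-1429/455))*(89 - 124) = (61*(-1/45) - 17*(-455/1429))*(-35) = (-61/45 + 7735/1429)*(-35) = (260906/64305)*(-35) = -1826342/12861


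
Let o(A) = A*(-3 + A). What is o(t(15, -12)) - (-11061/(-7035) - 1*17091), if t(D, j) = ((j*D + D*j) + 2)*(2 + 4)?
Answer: 10874790768/2345 ≈ 4.6374e+6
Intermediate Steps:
t(D, j) = 12 + 12*D*j (t(D, j) = ((D*j + D*j) + 2)*6 = (2*D*j + 2)*6 = (2 + 2*D*j)*6 = 12 + 12*D*j)
o(t(15, -12)) - (-11061/(-7035) - 1*17091) = (12 + 12*15*(-12))*(-3 + (12 + 12*15*(-12))) - (-11061/(-7035) - 1*17091) = (12 - 2160)*(-3 + (12 - 2160)) - (-11061*(-1/7035) - 17091) = -2148*(-3 - 2148) - (3687/2345 - 17091) = -2148*(-2151) - 1*(-40074708/2345) = 4620348 + 40074708/2345 = 10874790768/2345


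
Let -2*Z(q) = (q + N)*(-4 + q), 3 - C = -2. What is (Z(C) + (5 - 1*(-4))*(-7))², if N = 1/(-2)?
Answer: 68121/16 ≈ 4257.6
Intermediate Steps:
C = 5 (C = 3 - 1*(-2) = 3 + 2 = 5)
N = -½ ≈ -0.50000
Z(q) = -(-4 + q)*(-½ + q)/2 (Z(q) = -(q - ½)*(-4 + q)/2 = -(-½ + q)*(-4 + q)/2 = -(-4 + q)*(-½ + q)/2)
(Z(C) + (5 - 1*(-4))*(-7))² = ((-1 - ½*5² + (9/4)*5) + (5 - 1*(-4))*(-7))² = ((-1 - ½*25 + 45/4) + (5 + 4)*(-7))² = ((-1 - 25/2 + 45/4) + 9*(-7))² = (-9/4 - 63)² = (-261/4)² = 68121/16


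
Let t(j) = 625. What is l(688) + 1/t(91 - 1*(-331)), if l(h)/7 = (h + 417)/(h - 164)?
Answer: 4834899/327500 ≈ 14.763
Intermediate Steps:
l(h) = 7*(417 + h)/(-164 + h) (l(h) = 7*((h + 417)/(h - 164)) = 7*((417 + h)/(-164 + h)) = 7*(417 + h)/(-164 + h))
l(688) + 1/t(91 - 1*(-331)) = 7*(417 + 688)/(-164 + 688) + 1/625 = 7*1105/524 + 1/625 = 7*(1/524)*1105 + 1/625 = 7735/524 + 1/625 = 4834899/327500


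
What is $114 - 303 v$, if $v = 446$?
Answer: $-135024$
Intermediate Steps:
$114 - 303 v = 114 - 135138 = -135024$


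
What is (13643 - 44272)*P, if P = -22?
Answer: 673838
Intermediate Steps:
(13643 - 44272)*P = (13643 - 44272)*(-22) = -30629*(-22) = 673838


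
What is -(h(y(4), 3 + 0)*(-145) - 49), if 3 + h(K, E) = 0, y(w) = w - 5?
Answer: -386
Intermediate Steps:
y(w) = -5 + w
h(K, E) = -3 (h(K, E) = -3 + 0 = -3)
-(h(y(4), 3 + 0)*(-145) - 49) = -(-3*(-145) - 49) = -(435 - 49) = -1*386 = -386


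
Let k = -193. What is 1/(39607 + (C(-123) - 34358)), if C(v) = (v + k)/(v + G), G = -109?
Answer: 58/304521 ≈ 0.00019046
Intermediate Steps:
C(v) = (-193 + v)/(-109 + v) (C(v) = (v - 193)/(v - 109) = (-193 + v)/(-109 + v))
1/(39607 + (C(-123) - 34358)) = 1/(39607 + ((-193 - 123)/(-109 - 123) - 34358)) = 1/(39607 + (-316/(-232) - 34358)) = 1/(39607 + (-1/232*(-316) - 34358)) = 1/(39607 + (79/58 - 34358)) = 1/(39607 - 1992685/58) = 1/(304521/58) = 58/304521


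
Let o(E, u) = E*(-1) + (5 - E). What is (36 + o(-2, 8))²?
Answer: 2025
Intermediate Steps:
o(E, u) = 5 - 2*E (o(E, u) = -E + (5 - E) = 5 - 2*E)
(36 + o(-2, 8))² = (36 + (5 - 2*(-2)))² = (36 + (5 + 4))² = (36 + 9)² = 45² = 2025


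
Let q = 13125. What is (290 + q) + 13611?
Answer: 27026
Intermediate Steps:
(290 + q) + 13611 = (290 + 13125) + 13611 = 13415 + 13611 = 27026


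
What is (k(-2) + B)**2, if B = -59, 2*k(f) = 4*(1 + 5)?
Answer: 2209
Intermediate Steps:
k(f) = 12 (k(f) = (4*(1 + 5))/2 = (4*6)/2 = (1/2)*24 = 12)
(k(-2) + B)**2 = (12 - 59)**2 = (-47)**2 = 2209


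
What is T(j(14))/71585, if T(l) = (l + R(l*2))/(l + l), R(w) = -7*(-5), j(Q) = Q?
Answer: 7/286340 ≈ 2.4446e-5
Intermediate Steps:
R(w) = 35
T(l) = (35 + l)/(2*l) (T(l) = (l + 35)/(l + l) = (35 + l)/((2*l)) = (35 + l)*(1/(2*l)) = (35 + l)/(2*l))
T(j(14))/71585 = ((1/2)*(35 + 14)/14)/71585 = ((1/2)*(1/14)*49)*(1/71585) = (7/4)*(1/71585) = 7/286340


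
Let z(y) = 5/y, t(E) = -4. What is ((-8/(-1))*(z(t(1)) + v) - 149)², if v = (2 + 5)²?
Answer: 54289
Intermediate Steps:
v = 49 (v = 7² = 49)
((-8/(-1))*(z(t(1)) + v) - 149)² = ((-8/(-1))*(5/(-4) + 49) - 149)² = ((-8*(-1))*(5*(-¼) + 49) - 149)² = (8*(-5/4 + 49) - 149)² = (8*(191/4) - 149)² = (382 - 149)² = 233² = 54289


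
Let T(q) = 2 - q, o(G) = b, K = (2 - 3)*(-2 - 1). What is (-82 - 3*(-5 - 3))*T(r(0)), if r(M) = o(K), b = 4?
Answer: 116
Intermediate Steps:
K = 3 (K = -1*(-3) = 3)
o(G) = 4
r(M) = 4
(-82 - 3*(-5 - 3))*T(r(0)) = (-82 - 3*(-5 - 3))*(2 - 1*4) = (-82 - 3*(-8))*(2 - 4) = (-82 + 24)*(-2) = -58*(-2) = 116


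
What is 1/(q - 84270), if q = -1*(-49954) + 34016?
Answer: -1/300 ≈ -0.0033333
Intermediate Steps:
q = 83970 (q = 49954 + 34016 = 83970)
1/(q - 84270) = 1/(83970 - 84270) = 1/(-300) = -1/300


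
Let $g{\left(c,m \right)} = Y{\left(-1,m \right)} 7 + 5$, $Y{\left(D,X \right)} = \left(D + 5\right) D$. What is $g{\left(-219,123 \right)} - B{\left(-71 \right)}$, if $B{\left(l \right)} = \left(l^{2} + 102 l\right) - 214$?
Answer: $2392$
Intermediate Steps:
$Y{\left(D,X \right)} = D \left(5 + D\right)$ ($Y{\left(D,X \right)} = \left(5 + D\right) D = D \left(5 + D\right)$)
$B{\left(l \right)} = -214 + l^{2} + 102 l$
$g{\left(c,m \right)} = -23$ ($g{\left(c,m \right)} = - (5 - 1) 7 + 5 = \left(-1\right) 4 \cdot 7 + 5 = \left(-4\right) 7 + 5 = -28 + 5 = -23$)
$g{\left(-219,123 \right)} - B{\left(-71 \right)} = -23 - \left(-214 + \left(-71\right)^{2} + 102 \left(-71\right)\right) = -23 - \left(-214 + 5041 - 7242\right) = -23 - -2415 = -23 + 2415 = 2392$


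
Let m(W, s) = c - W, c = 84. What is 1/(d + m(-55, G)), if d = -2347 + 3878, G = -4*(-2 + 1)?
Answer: 1/1670 ≈ 0.00059880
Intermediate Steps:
G = 4 (G = -4*(-1) = 4)
m(W, s) = 84 - W
d = 1531
1/(d + m(-55, G)) = 1/(1531 + (84 - 1*(-55))) = 1/(1531 + (84 + 55)) = 1/(1531 + 139) = 1/1670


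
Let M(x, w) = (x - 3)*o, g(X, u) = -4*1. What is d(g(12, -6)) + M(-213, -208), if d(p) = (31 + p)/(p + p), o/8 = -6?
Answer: 82917/8 ≈ 10365.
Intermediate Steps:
o = -48 (o = 8*(-6) = -48)
g(X, u) = -4
d(p) = (31 + p)/(2*p) (d(p) = (31 + p)/((2*p)) = (31 + p)*(1/(2*p)) = (31 + p)/(2*p))
M(x, w) = 144 - 48*x (M(x, w) = (x - 3)*(-48) = (-3 + x)*(-48) = 144 - 48*x)
d(g(12, -6)) + M(-213, -208) = (½)*(31 - 4)/(-4) + (144 - 48*(-213)) = (½)*(-¼)*27 + (144 + 10224) = -27/8 + 10368 = 82917/8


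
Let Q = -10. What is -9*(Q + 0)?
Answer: 90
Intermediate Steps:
-9*(Q + 0) = -9*(-10 + 0) = -9*(-10) = 90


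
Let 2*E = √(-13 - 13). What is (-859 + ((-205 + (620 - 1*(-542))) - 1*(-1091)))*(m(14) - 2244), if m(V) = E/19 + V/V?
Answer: -2666927 + 1189*I*√26/38 ≈ -2.6669e+6 + 159.55*I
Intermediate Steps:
E = I*√26/2 (E = √(-13 - 13)/2 = √(-26)/2 = (I*√26)/2 = I*√26/2 ≈ 2.5495*I)
m(V) = 1 + I*√26/38 (m(V) = (I*√26/2)/19 + V/V = (I*√26/2)*(1/19) + 1 = I*√26/38 + 1 = 1 + I*√26/38)
(-859 + ((-205 + (620 - 1*(-542))) - 1*(-1091)))*(m(14) - 2244) = (-859 + ((-205 + (620 - 1*(-542))) - 1*(-1091)))*((1 + I*√26/38) - 2244) = (-859 + ((-205 + (620 + 542)) + 1091))*(-2243 + I*√26/38) = (-859 + ((-205 + 1162) + 1091))*(-2243 + I*√26/38) = (-859 + (957 + 1091))*(-2243 + I*√26/38) = (-859 + 2048)*(-2243 + I*√26/38) = 1189*(-2243 + I*√26/38) = -2666927 + 1189*I*√26/38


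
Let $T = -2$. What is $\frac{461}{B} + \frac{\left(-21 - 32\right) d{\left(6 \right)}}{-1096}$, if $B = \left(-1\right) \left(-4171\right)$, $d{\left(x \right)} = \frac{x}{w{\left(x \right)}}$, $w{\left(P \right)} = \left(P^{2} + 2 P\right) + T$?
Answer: $\frac{12284077}{105142568} \approx 0.11683$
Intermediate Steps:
$w{\left(P \right)} = -2 + P^{2} + 2 P$ ($w{\left(P \right)} = \left(P^{2} + 2 P\right) - 2 = -2 + P^{2} + 2 P$)
$d{\left(x \right)} = \frac{x}{-2 + x^{2} + 2 x}$
$B = 4171$
$\frac{461}{B} + \frac{\left(-21 - 32\right) d{\left(6 \right)}}{-1096} = \frac{461}{4171} + \frac{\left(-21 - 32\right) \frac{6}{-2 + 6^{2} + 2 \cdot 6}}{-1096} = 461 \cdot \frac{1}{4171} + - 53 \frac{6}{-2 + 36 + 12} \left(- \frac{1}{1096}\right) = \frac{461}{4171} + - 53 \cdot \frac{6}{46} \left(- \frac{1}{1096}\right) = \frac{461}{4171} + - 53 \cdot 6 \cdot \frac{1}{46} \left(- \frac{1}{1096}\right) = \frac{461}{4171} + \left(-53\right) \frac{3}{23} \left(- \frac{1}{1096}\right) = \frac{461}{4171} - - \frac{159}{25208} = \frac{461}{4171} + \frac{159}{25208} = \frac{12284077}{105142568}$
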